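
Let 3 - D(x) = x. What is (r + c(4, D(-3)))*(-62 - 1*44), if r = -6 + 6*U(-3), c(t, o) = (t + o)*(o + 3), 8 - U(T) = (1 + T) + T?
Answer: -17172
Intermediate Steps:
D(x) = 3 - x
U(T) = 7 - 2*T (U(T) = 8 - ((1 + T) + T) = 8 - (1 + 2*T) = 8 + (-1 - 2*T) = 7 - 2*T)
c(t, o) = (3 + o)*(o + t) (c(t, o) = (o + t)*(3 + o) = (3 + o)*(o + t))
r = 72 (r = -6 + 6*(7 - 2*(-3)) = -6 + 6*(7 + 6) = -6 + 6*13 = -6 + 78 = 72)
(r + c(4, D(-3)))*(-62 - 1*44) = (72 + ((3 - 1*(-3))² + 3*(3 - 1*(-3)) + 3*4 + (3 - 1*(-3))*4))*(-62 - 1*44) = (72 + ((3 + 3)² + 3*(3 + 3) + 12 + (3 + 3)*4))*(-62 - 44) = (72 + (6² + 3*6 + 12 + 6*4))*(-106) = (72 + (36 + 18 + 12 + 24))*(-106) = (72 + 90)*(-106) = 162*(-106) = -17172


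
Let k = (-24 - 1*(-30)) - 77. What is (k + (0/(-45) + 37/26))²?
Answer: 3272481/676 ≈ 4840.9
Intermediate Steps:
k = -71 (k = (-24 + 30) - 77 = 6 - 77 = -71)
(k + (0/(-45) + 37/26))² = (-71 + (0/(-45) + 37/26))² = (-71 + (0*(-1/45) + 37*(1/26)))² = (-71 + (0 + 37/26))² = (-71 + 37/26)² = (-1809/26)² = 3272481/676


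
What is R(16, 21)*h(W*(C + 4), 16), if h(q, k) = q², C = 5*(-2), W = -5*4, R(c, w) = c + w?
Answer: 532800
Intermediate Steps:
W = -20
C = -10
R(16, 21)*h(W*(C + 4), 16) = (16 + 21)*(-20*(-10 + 4))² = 37*(-20*(-6))² = 37*120² = 37*14400 = 532800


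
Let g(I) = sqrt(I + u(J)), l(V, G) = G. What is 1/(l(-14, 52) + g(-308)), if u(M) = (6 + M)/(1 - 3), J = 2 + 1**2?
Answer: 104/6033 - 25*I*sqrt(2)/6033 ≈ 0.017239 - 0.0058603*I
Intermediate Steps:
J = 3 (J = 2 + 1 = 3)
u(M) = -3 - M/2 (u(M) = (6 + M)/(-2) = (6 + M)*(-1/2) = -3 - M/2)
g(I) = sqrt(-9/2 + I) (g(I) = sqrt(I + (-3 - 1/2*3)) = sqrt(I + (-3 - 3/2)) = sqrt(I - 9/2) = sqrt(-9/2 + I))
1/(l(-14, 52) + g(-308)) = 1/(52 + sqrt(-18 + 4*(-308))/2) = 1/(52 + sqrt(-18 - 1232)/2) = 1/(52 + sqrt(-1250)/2) = 1/(52 + (25*I*sqrt(2))/2) = 1/(52 + 25*I*sqrt(2)/2)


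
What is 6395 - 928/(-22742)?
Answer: 72718009/11371 ≈ 6395.0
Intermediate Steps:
6395 - 928/(-22742) = 6395 - 928*(-1/22742) = 6395 + 464/11371 = 72718009/11371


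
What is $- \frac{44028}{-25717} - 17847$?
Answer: $- \frac{458927271}{25717} \approx -17845.0$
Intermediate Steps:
$- \frac{44028}{-25717} - 17847 = \left(-44028\right) \left(- \frac{1}{25717}\right) - 17847 = \frac{44028}{25717} - 17847 = - \frac{458927271}{25717}$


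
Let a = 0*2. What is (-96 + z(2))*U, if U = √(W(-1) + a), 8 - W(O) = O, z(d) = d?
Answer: -282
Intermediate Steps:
W(O) = 8 - O
a = 0
U = 3 (U = √((8 - 1*(-1)) + 0) = √((8 + 1) + 0) = √(9 + 0) = √9 = 3)
(-96 + z(2))*U = (-96 + 2)*3 = -94*3 = -282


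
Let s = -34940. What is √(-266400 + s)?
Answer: 2*I*√75335 ≈ 548.94*I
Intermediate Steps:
√(-266400 + s) = √(-266400 - 34940) = √(-301340) = 2*I*√75335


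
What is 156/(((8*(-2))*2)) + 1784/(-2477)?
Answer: -110875/19816 ≈ -5.5952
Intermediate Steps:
156/(((8*(-2))*2)) + 1784/(-2477) = 156/((-16*2)) + 1784*(-1/2477) = 156/(-32) - 1784/2477 = 156*(-1/32) - 1784/2477 = -39/8 - 1784/2477 = -110875/19816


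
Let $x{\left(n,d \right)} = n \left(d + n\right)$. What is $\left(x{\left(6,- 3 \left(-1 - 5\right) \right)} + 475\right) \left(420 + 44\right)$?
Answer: $287216$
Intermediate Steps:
$\left(x{\left(6,- 3 \left(-1 - 5\right) \right)} + 475\right) \left(420 + 44\right) = \left(6 \left(- 3 \left(-1 - 5\right) + 6\right) + 475\right) \left(420 + 44\right) = \left(6 \left(\left(-3\right) \left(-6\right) + 6\right) + 475\right) 464 = \left(6 \left(18 + 6\right) + 475\right) 464 = \left(6 \cdot 24 + 475\right) 464 = \left(144 + 475\right) 464 = 619 \cdot 464 = 287216$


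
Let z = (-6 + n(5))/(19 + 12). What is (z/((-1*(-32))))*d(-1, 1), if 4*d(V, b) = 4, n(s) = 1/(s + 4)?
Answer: -53/8928 ≈ -0.0059364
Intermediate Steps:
n(s) = 1/(4 + s)
d(V, b) = 1 (d(V, b) = (1/4)*4 = 1)
z = -53/279 (z = (-6 + 1/(4 + 5))/(19 + 12) = (-6 + 1/9)/31 = (-6 + 1/9)*(1/31) = -53/9*1/31 = -53/279 ≈ -0.18996)
(z/((-1*(-32))))*d(-1, 1) = -53/(279*((-1*(-32))))*1 = -53/279/32*1 = -53/279*1/32*1 = -53/8928*1 = -53/8928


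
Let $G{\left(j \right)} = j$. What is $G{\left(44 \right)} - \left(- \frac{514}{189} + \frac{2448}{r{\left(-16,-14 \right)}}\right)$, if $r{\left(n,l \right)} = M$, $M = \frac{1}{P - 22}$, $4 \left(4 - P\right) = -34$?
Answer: $\frac{4404214}{189} \approx 23303.0$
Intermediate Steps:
$P = \frac{25}{2}$ ($P = 4 - - \frac{17}{2} = 4 + \frac{17}{2} = \frac{25}{2} \approx 12.5$)
$M = - \frac{2}{19}$ ($M = \frac{1}{\frac{25}{2} - 22} = \frac{1}{- \frac{19}{2}} = - \frac{2}{19} \approx -0.10526$)
$r{\left(n,l \right)} = - \frac{2}{19}$
$G{\left(44 \right)} - \left(- \frac{514}{189} + \frac{2448}{r{\left(-16,-14 \right)}}\right) = 44 - \left(-23256 - \frac{514}{189}\right) = 44 - - \frac{4395898}{189} = 44 + \left(\frac{514}{189} + 23256\right) = 44 + \frac{4395898}{189} = \frac{4404214}{189}$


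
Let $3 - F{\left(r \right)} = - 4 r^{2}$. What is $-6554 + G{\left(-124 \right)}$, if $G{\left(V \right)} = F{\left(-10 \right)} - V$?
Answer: $-6027$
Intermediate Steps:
$F{\left(r \right)} = 3 + 4 r^{2}$ ($F{\left(r \right)} = 3 - - 4 r^{2} = 3 + 4 r^{2}$)
$G{\left(V \right)} = 403 - V$ ($G{\left(V \right)} = \left(3 + 4 \left(-10\right)^{2}\right) - V = \left(3 + 4 \cdot 100\right) - V = \left(3 + 400\right) - V = 403 - V$)
$-6554 + G{\left(-124 \right)} = -6554 + \left(403 - -124\right) = -6554 + \left(403 + 124\right) = -6554 + 527 = -6027$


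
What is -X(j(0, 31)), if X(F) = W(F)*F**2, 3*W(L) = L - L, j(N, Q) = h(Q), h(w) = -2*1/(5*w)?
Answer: 0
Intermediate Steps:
h(w) = -2/(5*w) (h(w) = -2*1/(5*w) = -2/(5*w))
j(N, Q) = -2/(5*Q)
W(L) = 0 (W(L) = (L - L)/3 = (1/3)*0 = 0)
X(F) = 0 (X(F) = 0*F**2 = 0)
-X(j(0, 31)) = -1*0 = 0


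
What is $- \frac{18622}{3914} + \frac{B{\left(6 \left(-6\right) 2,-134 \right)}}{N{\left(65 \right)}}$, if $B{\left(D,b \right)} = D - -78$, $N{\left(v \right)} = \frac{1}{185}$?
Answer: $\frac{2162959}{1957} \approx 1105.2$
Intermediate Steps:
$N{\left(v \right)} = \frac{1}{185}$
$B{\left(D,b \right)} = 78 + D$ ($B{\left(D,b \right)} = D + 78 = 78 + D$)
$- \frac{18622}{3914} + \frac{B{\left(6 \left(-6\right) 2,-134 \right)}}{N{\left(65 \right)}} = - \frac{18622}{3914} + \left(78 + 6 \left(-6\right) 2\right) \frac{1}{\frac{1}{185}} = \left(-18622\right) \frac{1}{3914} + \left(78 - 72\right) 185 = - \frac{9311}{1957} + \left(78 - 72\right) 185 = - \frac{9311}{1957} + 6 \cdot 185 = - \frac{9311}{1957} + 1110 = \frac{2162959}{1957}$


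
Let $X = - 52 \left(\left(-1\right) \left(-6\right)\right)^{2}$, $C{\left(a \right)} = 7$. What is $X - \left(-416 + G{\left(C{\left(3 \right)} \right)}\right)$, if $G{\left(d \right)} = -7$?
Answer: $-1449$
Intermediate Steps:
$X = -1872$ ($X = - 52 \cdot 6^{2} = \left(-52\right) 36 = -1872$)
$X - \left(-416 + G{\left(C{\left(3 \right)} \right)}\right) = -1872 + \left(416 - -7\right) = -1872 + \left(416 + 7\right) = -1872 + 423 = -1449$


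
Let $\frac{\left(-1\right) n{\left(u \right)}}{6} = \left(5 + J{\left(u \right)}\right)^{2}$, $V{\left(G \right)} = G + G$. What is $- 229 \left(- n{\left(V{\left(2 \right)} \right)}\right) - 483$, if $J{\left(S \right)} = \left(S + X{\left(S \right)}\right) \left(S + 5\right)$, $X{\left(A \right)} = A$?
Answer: $-8146929$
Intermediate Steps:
$V{\left(G \right)} = 2 G$
$J{\left(S \right)} = 2 S \left(5 + S\right)$ ($J{\left(S \right)} = \left(S + S\right) \left(S + 5\right) = 2 S \left(5 + S\right)$)
$n{\left(u \right)} = - 6 \left(5 + 2 u \left(5 + u\right)\right)^{2}$
$- 229 \left(- n{\left(V{\left(2 \right)} \right)}\right) - 483 = - 229 \left(- \left(-6\right) \left(5 + 2 \left(2 \cdot 2\right)^{2} + 10 \cdot 2 \cdot 2\right)^{2}\right) - 483 = - 229 \left(- \left(-6\right) \left(5 + 2 \cdot 4^{2} + 10 \cdot 4\right)^{2}\right) - 483 = - 229 \left(- \left(-6\right) \left(5 + 2 \cdot 16 + 40\right)^{2}\right) - 483 = - 229 \left(- \left(-6\right) \left(5 + 32 + 40\right)^{2}\right) - 483 = - 229 \left(- \left(-6\right) 77^{2}\right) - 483 = - 229 \left(- \left(-6\right) 5929\right) - 483 = - 229 \left(\left(-1\right) \left(-35574\right)\right) - 483 = \left(-229\right) 35574 - 483 = -8146446 - 483 = -8146929$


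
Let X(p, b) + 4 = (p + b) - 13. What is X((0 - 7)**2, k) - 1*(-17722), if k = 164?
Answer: 17918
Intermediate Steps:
X(p, b) = -17 + b + p (X(p, b) = -4 + ((p + b) - 13) = -4 + ((b + p) - 13) = -4 + (-13 + b + p) = -17 + b + p)
X((0 - 7)**2, k) - 1*(-17722) = (-17 + 164 + (0 - 7)**2) - 1*(-17722) = (-17 + 164 + (-7)**2) + 17722 = (-17 + 164 + 49) + 17722 = 196 + 17722 = 17918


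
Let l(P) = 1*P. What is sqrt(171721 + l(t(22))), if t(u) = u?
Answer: sqrt(171743) ≈ 414.42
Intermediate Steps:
l(P) = P
sqrt(171721 + l(t(22))) = sqrt(171721 + 22) = sqrt(171743)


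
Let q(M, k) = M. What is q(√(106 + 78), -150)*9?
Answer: 18*√46 ≈ 122.08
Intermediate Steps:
q(√(106 + 78), -150)*9 = √(106 + 78)*9 = √184*9 = (2*√46)*9 = 18*√46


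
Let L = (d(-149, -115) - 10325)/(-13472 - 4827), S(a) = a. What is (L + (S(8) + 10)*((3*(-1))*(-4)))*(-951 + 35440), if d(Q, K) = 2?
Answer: 136676699523/18299 ≈ 7.4691e+6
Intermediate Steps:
L = 10323/18299 (L = (2 - 10325)/(-13472 - 4827) = -10323/(-18299) = -10323*(-1/18299) = 10323/18299 ≈ 0.56413)
(L + (S(8) + 10)*((3*(-1))*(-4)))*(-951 + 35440) = (10323/18299 + (8 + 10)*((3*(-1))*(-4)))*(-951 + 35440) = (10323/18299 + 18*(-3*(-4)))*34489 = (10323/18299 + 18*12)*34489 = (10323/18299 + 216)*34489 = (3962907/18299)*34489 = 136676699523/18299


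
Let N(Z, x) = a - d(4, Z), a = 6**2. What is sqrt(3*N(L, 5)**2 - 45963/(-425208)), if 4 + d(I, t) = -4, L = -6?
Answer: sqrt(29169906930906)/70868 ≈ 76.211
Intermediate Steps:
a = 36
d(I, t) = -8 (d(I, t) = -4 - 4 = -8)
N(Z, x) = 44 (N(Z, x) = 36 - 1*(-8) = 36 + 8 = 44)
sqrt(3*N(L, 5)**2 - 45963/(-425208)) = sqrt(3*44**2 - 45963/(-425208)) = sqrt(3*1936 - 45963*(-1/425208)) = sqrt(5808 + 15321/141736) = sqrt(823218009/141736) = sqrt(29169906930906)/70868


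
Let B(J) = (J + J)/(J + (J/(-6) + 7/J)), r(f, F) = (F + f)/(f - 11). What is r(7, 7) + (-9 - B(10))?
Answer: -7975/542 ≈ -14.714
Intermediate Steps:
r(f, F) = (F + f)/(-11 + f)
B(J) = 2*J/(7/J + 5*J/6) (B(J) = (2*J)/(J + (J*(-⅙) + 7/J)) = (2*J)/(J + (-J/6 + 7/J)) = (2*J)/(J + (7/J - J/6)) = (2*J)/(7/J + 5*J/6) = 2*J/(7/J + 5*J/6))
r(7, 7) + (-9 - B(10)) = (7 + 7)/(-11 + 7) + (-9 - 12*10²/(42 + 5*10²)) = 14/(-4) + (-9 - 12*100/(42 + 5*100)) = -¼*14 + (-9 - 12*100/(42 + 500)) = -7/2 + (-9 - 12*100/542) = -7/2 + (-9 - 1*600/271) = -7/2 + (-9 - 600/271) = -7/2 - 3039/271 = -7975/542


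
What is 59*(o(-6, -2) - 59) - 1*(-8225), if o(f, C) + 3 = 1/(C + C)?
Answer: 18209/4 ≈ 4552.3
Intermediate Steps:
o(f, C) = -3 + 1/(2*C) (o(f, C) = -3 + 1/(C + C) = -3 + 1/(2*C))
59*(o(-6, -2) - 59) - 1*(-8225) = 59*((-3 + (½)/(-2)) - 59) - 1*(-8225) = 59*((-3 + (½)*(-½)) - 59) + 8225 = 59*((-3 - ¼) - 59) + 8225 = 59*(-13/4 - 59) + 8225 = 59*(-249/4) + 8225 = -14691/4 + 8225 = 18209/4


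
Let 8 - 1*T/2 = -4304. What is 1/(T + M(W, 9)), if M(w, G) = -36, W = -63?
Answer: 1/8588 ≈ 0.00011644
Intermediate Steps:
T = 8624 (T = 16 - 2*(-4304) = 16 + 8608 = 8624)
1/(T + M(W, 9)) = 1/(8624 - 36) = 1/8588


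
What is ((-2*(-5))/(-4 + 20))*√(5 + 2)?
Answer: 5*√7/8 ≈ 1.6536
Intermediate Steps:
((-2*(-5))/(-4 + 20))*√(5 + 2) = (10/16)*√7 = (10*(1/16))*√7 = 5*√7/8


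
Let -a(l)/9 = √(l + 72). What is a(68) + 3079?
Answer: 3079 - 18*√35 ≈ 2972.5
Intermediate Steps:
a(l) = -9*√(72 + l) (a(l) = -9*√(l + 72) = -9*√(72 + l))
a(68) + 3079 = -9*√(72 + 68) + 3079 = -18*√35 + 3079 = 3079 - 18*√35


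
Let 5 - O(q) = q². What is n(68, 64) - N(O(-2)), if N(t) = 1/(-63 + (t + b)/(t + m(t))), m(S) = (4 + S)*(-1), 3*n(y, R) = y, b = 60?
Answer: 21296/939 ≈ 22.679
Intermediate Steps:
n(y, R) = y/3
m(S) = -4 - S
O(q) = 5 - q²
N(t) = 1/(-78 - t/4) (N(t) = 1/(-63 + (t + 60)/(t + (-4 - t))) = 1/(-63 + (60 + t)/(-4)) = 1/(-63 + (60 + t)*(-¼)) = 1/(-63 + (-15 - t/4)) = 1/(-78 - t/4))
n(68, 64) - N(O(-2)) = (⅓)*68 - (-4)/(312 + (5 - 1*(-2)²)) = 68/3 - (-4)/(312 + (5 - 1*4)) = 68/3 - (-4)/(312 + (5 - 4)) = 68/3 - (-4)/(312 + 1) = 68/3 - (-4)/313 = 68/3 - 1*(-4/313) = 68/3 + 4/313 = 21296/939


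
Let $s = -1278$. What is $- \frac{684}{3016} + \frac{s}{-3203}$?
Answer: $\frac{415899}{2415062} \approx 0.17221$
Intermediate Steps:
$- \frac{684}{3016} + \frac{s}{-3203} = - \frac{684}{3016} - \frac{1278}{-3203} = \left(-684\right) \frac{1}{3016} - - \frac{1278}{3203} = - \frac{171}{754} + \frac{1278}{3203} = \frac{415899}{2415062}$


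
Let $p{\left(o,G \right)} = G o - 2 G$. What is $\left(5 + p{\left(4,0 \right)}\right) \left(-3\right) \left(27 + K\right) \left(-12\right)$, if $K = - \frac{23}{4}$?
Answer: $3825$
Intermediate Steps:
$p{\left(o,G \right)} = - 2 G + G o$
$K = - \frac{23}{4}$ ($K = \left(-23\right) \frac{1}{4} = - \frac{23}{4} \approx -5.75$)
$\left(5 + p{\left(4,0 \right)}\right) \left(-3\right) \left(27 + K\right) \left(-12\right) = \left(5 + 0 \left(-2 + 4\right)\right) \left(-3\right) \left(27 - \frac{23}{4}\right) \left(-12\right) = \left(5 + 0 \cdot 2\right) \left(-3\right) \frac{85}{4} \left(-12\right) = \left(5 + 0\right) \left(-3\right) \frac{85}{4} \left(-12\right) = 5 \left(-3\right) \frac{85}{4} \left(-12\right) = \left(-15\right) \frac{85}{4} \left(-12\right) = \left(- \frac{1275}{4}\right) \left(-12\right) = 3825$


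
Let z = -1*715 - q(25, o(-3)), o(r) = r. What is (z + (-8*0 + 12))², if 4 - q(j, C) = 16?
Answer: 477481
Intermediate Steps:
q(j, C) = -12 (q(j, C) = 4 - 1*16 = 4 - 16 = -12)
z = -703 (z = -1*715 - 1*(-12) = -715 + 12 = -703)
(z + (-8*0 + 12))² = (-703 + (-8*0 + 12))² = (-703 + (0 + 12))² = (-703 + 12)² = (-691)² = 477481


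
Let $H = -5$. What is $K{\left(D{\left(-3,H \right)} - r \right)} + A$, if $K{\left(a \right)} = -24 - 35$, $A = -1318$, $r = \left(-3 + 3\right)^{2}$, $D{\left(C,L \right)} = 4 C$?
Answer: $-1377$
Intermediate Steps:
$r = 0$ ($r = 0^{2} = 0$)
$K{\left(a \right)} = -59$ ($K{\left(a \right)} = -24 - 35 = -59$)
$K{\left(D{\left(-3,H \right)} - r \right)} + A = -59 - 1318 = -1377$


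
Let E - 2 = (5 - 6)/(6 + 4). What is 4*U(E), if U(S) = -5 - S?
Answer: -138/5 ≈ -27.600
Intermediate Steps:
E = 19/10 (E = 2 + (5 - 6)/(6 + 4) = 2 - 1/10 = 19/10 ≈ 1.9000)
4*U(E) = 4*(-5 - 1*19/10) = 4*(-5 - 19/10) = 4*(-69/10) = -138/5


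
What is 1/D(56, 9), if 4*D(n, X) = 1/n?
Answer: 224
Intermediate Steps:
D(n, X) = 1/(4*n)
1/D(56, 9) = 1/((1/4)/56) = 1/((1/4)*(1/56)) = 1/(1/224) = 224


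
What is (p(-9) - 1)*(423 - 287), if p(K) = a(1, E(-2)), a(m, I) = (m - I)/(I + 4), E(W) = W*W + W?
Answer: -476/3 ≈ -158.67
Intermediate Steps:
E(W) = W + W**2 (E(W) = W**2 + W = W + W**2)
a(m, I) = (m - I)/(4 + I)
p(K) = -1/6 (p(K) = (1 - (-2)*(1 - 2))/(4 - 2*(1 - 2)) = (1 - (-2)*(-1))/(4 - 2*(-1)) = (1 - 1*2)/(4 + 2) = (1 - 2)/6 = (1/6)*(-1) = -1/6)
(p(-9) - 1)*(423 - 287) = (-1/6 - 1)*(423 - 287) = -7/6*136 = -476/3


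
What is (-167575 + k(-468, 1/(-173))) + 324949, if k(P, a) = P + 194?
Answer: 157100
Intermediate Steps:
k(P, a) = 194 + P
(-167575 + k(-468, 1/(-173))) + 324949 = (-167575 + (194 - 468)) + 324949 = (-167575 - 274) + 324949 = -167849 + 324949 = 157100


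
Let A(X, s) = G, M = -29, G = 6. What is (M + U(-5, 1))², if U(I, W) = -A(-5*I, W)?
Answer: 1225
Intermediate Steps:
A(X, s) = 6
U(I, W) = -6 (U(I, W) = -1*6 = -6)
(M + U(-5, 1))² = (-29 - 6)² = (-35)² = 1225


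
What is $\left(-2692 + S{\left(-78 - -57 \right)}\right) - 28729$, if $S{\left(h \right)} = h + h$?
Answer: $-31463$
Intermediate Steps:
$S{\left(h \right)} = 2 h$
$\left(-2692 + S{\left(-78 - -57 \right)}\right) - 28729 = \left(-2692 + 2 \left(-78 - -57\right)\right) - 28729 = \left(-2692 + 2 \left(-78 + 57\right)\right) - 28729 = \left(-2692 + 2 \left(-21\right)\right) - 28729 = \left(-2692 - 42\right) - 28729 = -2734 - 28729 = -31463$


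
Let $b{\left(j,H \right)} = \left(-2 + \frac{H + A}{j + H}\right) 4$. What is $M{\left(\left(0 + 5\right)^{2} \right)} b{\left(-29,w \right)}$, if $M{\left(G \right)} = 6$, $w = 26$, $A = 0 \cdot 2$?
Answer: $-256$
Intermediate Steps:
$A = 0$
$b{\left(j,H \right)} = -8 + \frac{4 H}{H + j}$ ($b{\left(j,H \right)} = \left(-2 + \frac{H + 0}{j + H}\right) 4 = \left(-2 + \frac{H}{H + j}\right) 4 = -8 + \frac{4 H}{H + j}$)
$M{\left(\left(0 + 5\right)^{2} \right)} b{\left(-29,w \right)} = 6 \frac{4 \left(\left(-1\right) 26 - -58\right)}{26 - 29} = 6 \frac{4 \left(-26 + 58\right)}{-3} = 6 \cdot 4 \left(- \frac{1}{3}\right) 32 = 6 \left(- \frac{128}{3}\right) = -256$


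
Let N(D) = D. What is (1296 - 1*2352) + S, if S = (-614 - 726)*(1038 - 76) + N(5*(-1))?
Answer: -1290141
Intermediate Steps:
S = -1289085 (S = (-614 - 726)*(1038 - 76) + 5*(-1) = -1340*962 - 5 = -1289080 - 5 = -1289085)
(1296 - 1*2352) + S = (1296 - 1*2352) - 1289085 = (1296 - 2352) - 1289085 = -1056 - 1289085 = -1290141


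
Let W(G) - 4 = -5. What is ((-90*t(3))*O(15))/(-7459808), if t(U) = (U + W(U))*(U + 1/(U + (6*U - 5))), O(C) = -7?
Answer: -15435/29839232 ≈ -0.00051727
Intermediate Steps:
W(G) = -1 (W(G) = 4 - 5 = -1)
t(U) = (-1 + U)*(U + 1/(-5 + 7*U)) (t(U) = (U - 1)*(U + 1/(U + (6*U - 5))) = (-1 + U)*(U + 1/(U + (-5 + 6*U))) = (-1 + U)*(U + 1/(-5 + 7*U)))
((-90*t(3))*O(15))/(-7459808) = (-90*(-1 - 12*3² + 6*3 + 7*3³)/(-5 + 7*3)*(-7))/(-7459808) = (-90*(-1 - 12*9 + 18 + 7*27)/(-5 + 21)*(-7))*(-1/7459808) = (-90*(-1 - 108 + 18 + 189)/16*(-7))*(-1/7459808) = (-45*98/8*(-7))*(-1/7459808) = (-90*49/8*(-7))*(-1/7459808) = -2205/4*(-7)*(-1/7459808) = (15435/4)*(-1/7459808) = -15435/29839232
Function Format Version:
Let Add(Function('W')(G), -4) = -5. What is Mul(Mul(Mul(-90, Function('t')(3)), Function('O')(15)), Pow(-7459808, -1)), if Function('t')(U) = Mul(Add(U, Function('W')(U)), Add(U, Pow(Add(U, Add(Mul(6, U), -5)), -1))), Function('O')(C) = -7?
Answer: Rational(-15435, 29839232) ≈ -0.00051727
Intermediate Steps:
Function('W')(G) = -1 (Function('W')(G) = Add(4, -5) = -1)
Function('t')(U) = Mul(Add(-1, U), Add(U, Pow(Add(-5, Mul(7, U)), -1))) (Function('t')(U) = Mul(Add(U, -1), Add(U, Pow(Add(U, Add(Mul(6, U), -5)), -1))) = Mul(Add(-1, U), Add(U, Pow(Add(U, Add(-5, Mul(6, U))), -1))) = Mul(Add(-1, U), Add(U, Pow(Add(-5, Mul(7, U)), -1))))
Mul(Mul(Mul(-90, Function('t')(3)), Function('O')(15)), Pow(-7459808, -1)) = Mul(Mul(Mul(-90, Mul(Pow(Add(-5, Mul(7, 3)), -1), Add(-1, Mul(-12, Pow(3, 2)), Mul(6, 3), Mul(7, Pow(3, 3))))), -7), Pow(-7459808, -1)) = Mul(Mul(Mul(-90, Mul(Pow(Add(-5, 21), -1), Add(-1, Mul(-12, 9), 18, Mul(7, 27)))), -7), Rational(-1, 7459808)) = Mul(Mul(Mul(-90, Mul(Pow(16, -1), Add(-1, -108, 18, 189))), -7), Rational(-1, 7459808)) = Mul(Mul(Mul(-90, Mul(Rational(1, 16), 98)), -7), Rational(-1, 7459808)) = Mul(Mul(Mul(-90, Rational(49, 8)), -7), Rational(-1, 7459808)) = Mul(Mul(Rational(-2205, 4), -7), Rational(-1, 7459808)) = Mul(Rational(15435, 4), Rational(-1, 7459808)) = Rational(-15435, 29839232)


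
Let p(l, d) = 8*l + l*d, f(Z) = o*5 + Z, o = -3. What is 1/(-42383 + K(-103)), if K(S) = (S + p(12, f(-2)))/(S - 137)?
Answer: -240/10171709 ≈ -2.3595e-5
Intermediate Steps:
f(Z) = -15 + Z (f(Z) = -3*5 + Z = -15 + Z)
p(l, d) = 8*l + d*l
K(S) = (-108 + S)/(-137 + S) (K(S) = (S + 12*(8 + (-15 - 2)))/(S - 137) = (S + 12*(8 - 17))/(-137 + S) = (S + 12*(-9))/(-137 + S) = (S - 108)/(-137 + S) = (-108 + S)/(-137 + S))
1/(-42383 + K(-103)) = 1/(-42383 + (-108 - 103)/(-137 - 103)) = 1/(-42383 - 211/(-240)) = 1/(-42383 - 1/240*(-211)) = 1/(-42383 + 211/240) = 1/(-10171709/240) = -240/10171709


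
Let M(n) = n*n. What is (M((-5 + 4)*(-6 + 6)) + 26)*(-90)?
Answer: -2340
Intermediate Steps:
M(n) = n²
(M((-5 + 4)*(-6 + 6)) + 26)*(-90) = (((-5 + 4)*(-6 + 6))² + 26)*(-90) = ((-1*0)² + 26)*(-90) = (0² + 26)*(-90) = (0 + 26)*(-90) = 26*(-90) = -2340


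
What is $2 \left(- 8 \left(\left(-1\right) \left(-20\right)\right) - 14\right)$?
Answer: $-348$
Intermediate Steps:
$2 \left(- 8 \left(\left(-1\right) \left(-20\right)\right) - 14\right) = 2 \left(\left(-8\right) 20 - 14\right) = 2 \left(-160 - 14\right) = 2 \left(-174\right) = -348$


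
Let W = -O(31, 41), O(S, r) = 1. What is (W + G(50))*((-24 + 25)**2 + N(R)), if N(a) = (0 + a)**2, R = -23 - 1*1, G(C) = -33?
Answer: -19618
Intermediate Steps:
R = -24 (R = -23 - 1 = -24)
N(a) = a**2
W = -1 (W = -1*1 = -1)
(W + G(50))*((-24 + 25)**2 + N(R)) = (-1 - 33)*((-24 + 25)**2 + (-24)**2) = -34*(1**2 + 576) = -34*(1 + 576) = -34*577 = -19618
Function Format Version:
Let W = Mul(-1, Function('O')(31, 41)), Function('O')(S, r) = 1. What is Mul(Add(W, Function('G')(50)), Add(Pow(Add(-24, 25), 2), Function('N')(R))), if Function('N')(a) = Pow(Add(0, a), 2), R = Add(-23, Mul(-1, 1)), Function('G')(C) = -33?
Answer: -19618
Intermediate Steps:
R = -24 (R = Add(-23, -1) = -24)
Function('N')(a) = Pow(a, 2)
W = -1 (W = Mul(-1, 1) = -1)
Mul(Add(W, Function('G')(50)), Add(Pow(Add(-24, 25), 2), Function('N')(R))) = Mul(Add(-1, -33), Add(Pow(Add(-24, 25), 2), Pow(-24, 2))) = Mul(-34, Add(Pow(1, 2), 576)) = Mul(-34, Add(1, 576)) = Mul(-34, 577) = -19618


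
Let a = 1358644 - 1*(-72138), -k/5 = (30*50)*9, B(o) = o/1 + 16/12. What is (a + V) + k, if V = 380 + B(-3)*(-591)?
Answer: 1364647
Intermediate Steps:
B(o) = 4/3 + o (B(o) = o*1 + 16*(1/12) = o + 4/3 = 4/3 + o)
k = -67500 (k = -5*30*50*9 = -7500*9 = -5*13500 = -67500)
a = 1430782 (a = 1358644 + 72138 = 1430782)
V = 1365 (V = 380 + (4/3 - 3)*(-591) = 380 - 5/3*(-591) = 380 + 985 = 1365)
(a + V) + k = (1430782 + 1365) - 67500 = 1432147 - 67500 = 1364647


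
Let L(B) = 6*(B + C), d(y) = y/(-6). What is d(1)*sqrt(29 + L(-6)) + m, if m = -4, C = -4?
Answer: -4 - I*sqrt(31)/6 ≈ -4.0 - 0.92796*I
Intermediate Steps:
d(y) = -y/6
L(B) = -24 + 6*B (L(B) = 6*(B - 4) = 6*(-4 + B) = -24 + 6*B)
d(1)*sqrt(29 + L(-6)) + m = (-1/6*1)*sqrt(29 + (-24 + 6*(-6))) - 4 = -sqrt(29 + (-24 - 36))/6 - 4 = -sqrt(29 - 60)/6 - 4 = -I*sqrt(31)/6 - 4 = -4 - I*sqrt(31)/6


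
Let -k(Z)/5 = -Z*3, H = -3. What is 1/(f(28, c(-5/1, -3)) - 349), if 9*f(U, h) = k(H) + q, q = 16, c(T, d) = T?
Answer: -9/3170 ≈ -0.0028391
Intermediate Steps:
k(Z) = 15*Z (k(Z) = -5*(-Z)*3 = -(-15)*Z = 15*Z)
f(U, h) = -29/9 (f(U, h) = (15*(-3) + 16)/9 = (-45 + 16)/9 = (⅑)*(-29) = -29/9)
1/(f(28, c(-5/1, -3)) - 349) = 1/(-29/9 - 349) = 1/(-3170/9) = -9/3170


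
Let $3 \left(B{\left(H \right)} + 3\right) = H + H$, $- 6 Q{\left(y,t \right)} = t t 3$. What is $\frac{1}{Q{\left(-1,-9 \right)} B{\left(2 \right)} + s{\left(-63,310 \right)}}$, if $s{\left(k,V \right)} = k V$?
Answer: $- \frac{2}{38925} \approx -5.1381 \cdot 10^{-5}$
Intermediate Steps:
$Q{\left(y,t \right)} = - \frac{t^{2}}{2}$ ($Q{\left(y,t \right)} = - \frac{t t 3}{6} = - \frac{t^{2} \cdot 3}{6} = - \frac{3 t^{2}}{6} = - \frac{t^{2}}{2}$)
$B{\left(H \right)} = -3 + \frac{2 H}{3}$ ($B{\left(H \right)} = -3 + \frac{H + H}{3} = -3 + \frac{2 H}{3}$)
$s{\left(k,V \right)} = V k$
$\frac{1}{Q{\left(-1,-9 \right)} B{\left(2 \right)} + s{\left(-63,310 \right)}} = \frac{1}{- \frac{\left(-9\right)^{2}}{2} \left(-3 + \frac{2}{3} \cdot 2\right) + 310 \left(-63\right)} = \frac{1}{\left(- \frac{1}{2}\right) 81 \left(-3 + \frac{4}{3}\right) - 19530} = \frac{1}{\left(- \frac{81}{2}\right) \left(- \frac{5}{3}\right) - 19530} = \frac{1}{\frac{135}{2} - 19530} = \frac{1}{- \frac{38925}{2}} = - \frac{2}{38925}$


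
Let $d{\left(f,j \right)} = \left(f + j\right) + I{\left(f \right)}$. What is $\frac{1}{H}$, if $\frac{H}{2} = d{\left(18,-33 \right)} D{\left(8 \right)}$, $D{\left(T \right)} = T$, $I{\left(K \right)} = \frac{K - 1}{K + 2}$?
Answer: $- \frac{5}{1132} \approx -0.004417$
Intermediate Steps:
$I{\left(K \right)} = \frac{-1 + K}{2 + K}$
$d{\left(f,j \right)} = f + j + \frac{-1 + f}{2 + f}$ ($d{\left(f,j \right)} = \left(f + j\right) + \frac{-1 + f}{2 + f} = f + j + \frac{-1 + f}{2 + f}$)
$H = - \frac{1132}{5}$ ($H = 2 \frac{-1 + 18 + \left(2 + 18\right) \left(18 - 33\right)}{2 + 18} \cdot 8 = 2 \frac{-1 + 18 + 20 \left(-15\right)}{20} \cdot 8 = 2 \frac{-1 + 18 - 300}{20} \cdot 8 = 2 \cdot \frac{1}{20} \left(-283\right) 8 = 2 \left(\left(- \frac{283}{20}\right) 8\right) = 2 \left(- \frac{566}{5}\right) = - \frac{1132}{5} \approx -226.4$)
$\frac{1}{H} = \frac{1}{- \frac{1132}{5}} = - \frac{5}{1132}$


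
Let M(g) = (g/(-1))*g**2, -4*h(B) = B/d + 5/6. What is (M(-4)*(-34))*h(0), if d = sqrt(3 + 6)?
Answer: 1360/3 ≈ 453.33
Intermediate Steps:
d = 3 (d = sqrt(9) = 3)
h(B) = -5/24 - B/12 (h(B) = -(B/3 + 5/6)/4 = -(5/6 + B/3)/4 = -5/24 - B/12)
M(g) = -g**3 (M(g) = (g*(-1))*g**2 = (-g)*g**2 = -g**3)
(M(-4)*(-34))*h(0) = (-1*(-4)**3*(-34))*(-5/24 - 1/12*0) = (-1*(-64)*(-34))*(-5/24 + 0) = (64*(-34))*(-5/24) = -2176*(-5/24) = 1360/3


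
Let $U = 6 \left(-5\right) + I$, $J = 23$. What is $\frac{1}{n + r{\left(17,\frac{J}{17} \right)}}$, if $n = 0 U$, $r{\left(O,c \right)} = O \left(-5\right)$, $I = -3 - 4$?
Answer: $- \frac{1}{85} \approx -0.011765$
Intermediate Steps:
$I = -7$
$U = -37$ ($U = 6 \left(-5\right) - 7 = -30 - 7 = -37$)
$r{\left(O,c \right)} = - 5 O$
$n = 0$ ($n = 0 \left(-37\right) = 0$)
$\frac{1}{n + r{\left(17,\frac{J}{17} \right)}} = \frac{1}{0 - 85} = \frac{1}{-85} = - \frac{1}{85}$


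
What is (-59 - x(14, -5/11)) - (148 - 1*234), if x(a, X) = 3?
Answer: 24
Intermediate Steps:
(-59 - x(14, -5/11)) - (148 - 1*234) = (-59 - 1*3) - (148 - 1*234) = (-59 - 3) - (148 - 234) = -62 - 1*(-86) = -62 + 86 = 24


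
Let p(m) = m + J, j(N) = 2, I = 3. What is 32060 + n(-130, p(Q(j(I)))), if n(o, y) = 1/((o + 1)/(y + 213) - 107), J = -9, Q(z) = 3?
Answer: 238077491/7426 ≈ 32060.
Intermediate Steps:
p(m) = -9 + m (p(m) = m - 9 = -9 + m)
n(o, y) = 1/(-107 + (1 + o)/(213 + y)) (n(o, y) = 1/((1 + o)/(213 + y) - 107) = 1/(-107 + (1 + o)/(213 + y)))
32060 + n(-130, p(Q(j(I)))) = 32060 + (-213 - (-9 + 3))/(22790 - 1*(-130) + 107*(-9 + 3)) = 32060 + (-213 - 1*(-6))/(22790 + 130 + 107*(-6)) = 32060 + (-213 + 6)/(22790 + 130 - 642) = 32060 - 207/22278 = 32060 + (1/22278)*(-207) = 32060 - 69/7426 = 238077491/7426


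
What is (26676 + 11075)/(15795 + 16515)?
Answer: 37751/32310 ≈ 1.1684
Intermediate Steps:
(26676 + 11075)/(15795 + 16515) = 37751/32310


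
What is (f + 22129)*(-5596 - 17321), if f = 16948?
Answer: -895527609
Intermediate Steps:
(f + 22129)*(-5596 - 17321) = (16948 + 22129)*(-5596 - 17321) = 39077*(-22917) = -895527609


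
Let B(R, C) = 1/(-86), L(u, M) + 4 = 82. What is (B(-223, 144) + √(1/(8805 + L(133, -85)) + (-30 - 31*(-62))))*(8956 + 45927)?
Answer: -54883/86 + 54883*√16588150719/2961 ≈ 2.3866e+6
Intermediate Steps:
L(u, M) = 78 (L(u, M) = -4 + 82 = 78)
B(R, C) = -1/86
(B(-223, 144) + √(1/(8805 + L(133, -85)) + (-30 - 31*(-62))))*(8956 + 45927) = (-1/86 + √(1/(8805 + 78) + (-30 - 31*(-62))))*(8956 + 45927) = (-1/86 + √(1/8883 + (-30 + 1922)))*54883 = (-1/86 + √(1/8883 + 1892))*54883 = (-1/86 + √(16806637/8883))*54883 = (-1/86 + √16588150719/2961)*54883 = -54883/86 + 54883*√16588150719/2961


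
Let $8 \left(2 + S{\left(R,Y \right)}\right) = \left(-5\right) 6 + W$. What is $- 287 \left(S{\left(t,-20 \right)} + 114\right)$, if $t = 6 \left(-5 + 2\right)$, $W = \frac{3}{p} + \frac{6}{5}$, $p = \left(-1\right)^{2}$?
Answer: $- \frac{1248737}{40} \approx -31218.0$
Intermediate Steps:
$p = 1$
$W = \frac{21}{5}$ ($W = \frac{3}{1} + \frac{6}{5} = 3 \cdot 1 + 6 \cdot \frac{1}{5} = 3 + \frac{6}{5} = \frac{21}{5} \approx 4.2$)
$t = -18$ ($t = 6 \left(-3\right) = -18$)
$S{\left(R,Y \right)} = - \frac{209}{40}$ ($S{\left(R,Y \right)} = -2 + \frac{\left(-5\right) 6 + \frac{21}{5}}{8} = -2 + \frac{-30 + \frac{21}{5}}{8} = -2 + \frac{1}{8} \left(- \frac{129}{5}\right) = -2 - \frac{129}{40} = - \frac{209}{40}$)
$- 287 \left(S{\left(t,-20 \right)} + 114\right) = - 287 \left(- \frac{209}{40} + 114\right) = \left(-287\right) \frac{4351}{40} = - \frac{1248737}{40}$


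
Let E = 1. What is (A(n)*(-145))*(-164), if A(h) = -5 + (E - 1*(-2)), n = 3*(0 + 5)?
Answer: -47560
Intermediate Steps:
n = 15 (n = 3*5 = 15)
A(h) = -2 (A(h) = -5 + (1 - 1*(-2)) = -5 + (1 + 2) = -5 + 3 = -2)
(A(n)*(-145))*(-164) = -2*(-145)*(-164) = 290*(-164) = -47560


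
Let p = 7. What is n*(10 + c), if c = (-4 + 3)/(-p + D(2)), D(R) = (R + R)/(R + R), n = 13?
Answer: 793/6 ≈ 132.17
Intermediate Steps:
D(R) = 1 (D(R) = (2*R)/((2*R)) = (2*R)*(1/(2*R)) = 1)
c = 1/6 (c = (-4 + 3)/(-1*7 + 1) = -1/(-7 + 1) = -1/(-6) = -1*(-1/6) = 1/6 ≈ 0.16667)
n*(10 + c) = 13*(10 + 1/6) = 13*(61/6) = 793/6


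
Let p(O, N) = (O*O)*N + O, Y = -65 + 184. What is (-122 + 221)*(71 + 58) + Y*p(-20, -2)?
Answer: -84809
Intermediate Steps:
Y = 119
p(O, N) = O + N*O² (p(O, N) = O²*N + O = N*O² + O = O + N*O²)
(-122 + 221)*(71 + 58) + Y*p(-20, -2) = (-122 + 221)*(71 + 58) + 119*(-20*(1 - 2*(-20))) = 99*129 + 119*(-20*(1 + 40)) = 12771 + 119*(-20*41) = 12771 + 119*(-820) = 12771 - 97580 = -84809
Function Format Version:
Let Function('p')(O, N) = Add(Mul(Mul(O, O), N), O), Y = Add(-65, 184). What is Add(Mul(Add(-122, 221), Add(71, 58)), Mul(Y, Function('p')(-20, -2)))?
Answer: -84809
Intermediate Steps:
Y = 119
Function('p')(O, N) = Add(O, Mul(N, Pow(O, 2))) (Function('p')(O, N) = Add(Mul(Pow(O, 2), N), O) = Add(Mul(N, Pow(O, 2)), O) = Add(O, Mul(N, Pow(O, 2))))
Add(Mul(Add(-122, 221), Add(71, 58)), Mul(Y, Function('p')(-20, -2))) = Add(Mul(Add(-122, 221), Add(71, 58)), Mul(119, Mul(-20, Add(1, Mul(-2, -20))))) = Add(Mul(99, 129), Mul(119, Mul(-20, Add(1, 40)))) = Add(12771, Mul(119, Mul(-20, 41))) = Add(12771, Mul(119, -820)) = Add(12771, -97580) = -84809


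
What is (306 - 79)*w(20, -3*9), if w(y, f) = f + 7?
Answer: -4540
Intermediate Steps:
w(y, f) = 7 + f
(306 - 79)*w(20, -3*9) = (306 - 79)*(7 - 3*9) = 227*(7 - 27) = 227*(-20) = -4540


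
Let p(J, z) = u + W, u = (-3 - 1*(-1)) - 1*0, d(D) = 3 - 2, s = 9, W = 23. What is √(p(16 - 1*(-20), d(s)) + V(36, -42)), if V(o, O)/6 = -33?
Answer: I*√177 ≈ 13.304*I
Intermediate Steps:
V(o, O) = -198 (V(o, O) = 6*(-33) = -198)
d(D) = 1
u = -2 (u = (-3 + 1) + 0 = -2 + 0 = -2)
p(J, z) = 21 (p(J, z) = -2 + 23 = 21)
√(p(16 - 1*(-20), d(s)) + V(36, -42)) = √(21 - 198) = √(-177) = I*√177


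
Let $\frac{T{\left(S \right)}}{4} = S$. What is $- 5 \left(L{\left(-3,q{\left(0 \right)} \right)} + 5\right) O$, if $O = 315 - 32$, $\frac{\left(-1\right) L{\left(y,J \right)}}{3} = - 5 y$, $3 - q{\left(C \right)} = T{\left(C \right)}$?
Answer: $56600$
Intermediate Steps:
$T{\left(S \right)} = 4 S$
$q{\left(C \right)} = 3 - 4 C$
$L{\left(y,J \right)} = 15 y$ ($L{\left(y,J \right)} = - 3 \left(- 5 y\right) = 15 y$)
$O = 283$ ($O = 315 - 32 = 283$)
$- 5 \left(L{\left(-3,q{\left(0 \right)} \right)} + 5\right) O = - 5 \left(15 \left(-3\right) + 5\right) 283 = - 5 \left(-45 + 5\right) 283 = \left(-5\right) \left(-40\right) 283 = 200 \cdot 283 = 56600$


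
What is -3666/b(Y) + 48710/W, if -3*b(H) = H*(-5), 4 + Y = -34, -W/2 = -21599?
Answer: 121086626/2051905 ≈ 59.012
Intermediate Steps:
W = 43198 (W = -2*(-21599) = 43198)
Y = -38 (Y = -4 - 34 = -38)
b(H) = 5*H/3 (b(H) = -H*(-5)/3 = -(-5)*H/3 = 5*H/3)
-3666/b(Y) + 48710/W = -3666/((5/3)*(-38)) + 48710/43198 = -3666/(-190/3) + 48710*(1/43198) = -3666*(-3/190) + 24355/21599 = 5499/95 + 24355/21599 = 121086626/2051905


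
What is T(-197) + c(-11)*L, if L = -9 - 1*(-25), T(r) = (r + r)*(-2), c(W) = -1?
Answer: 772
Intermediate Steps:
T(r) = -4*r (T(r) = (2*r)*(-2) = -4*r)
L = 16 (L = -9 + 25 = 16)
T(-197) + c(-11)*L = -4*(-197) - 1*16 = 788 - 16 = 772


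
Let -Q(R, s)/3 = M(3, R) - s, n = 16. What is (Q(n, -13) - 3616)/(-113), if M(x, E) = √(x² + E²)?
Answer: 3655/113 + 3*√265/113 ≈ 32.777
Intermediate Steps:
M(x, E) = √(E² + x²)
Q(R, s) = -3*√(9 + R²) + 3*s (Q(R, s) = -3*(√(R² + 3²) - s) = -3*(√(R² + 9) - s) = -3*(√(9 + R²) - s) = -3*√(9 + R²) + 3*s)
(Q(n, -13) - 3616)/(-113) = ((-3*√(9 + 16²) + 3*(-13)) - 3616)/(-113) = ((-3*√(9 + 256) - 39) - 3616)*(-1/113) = ((-3*√265 - 39) - 3616)*(-1/113) = ((-39 - 3*√265) - 3616)*(-1/113) = (-3655 - 3*√265)*(-1/113) = 3655/113 + 3*√265/113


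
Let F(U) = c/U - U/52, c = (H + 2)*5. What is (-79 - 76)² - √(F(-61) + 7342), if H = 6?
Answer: 24025 - √18469338745/1586 ≈ 23939.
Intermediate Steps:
c = 40 (c = (6 + 2)*5 = 8*5 = 40)
F(U) = 40/U - U/52
(-79 - 76)² - √(F(-61) + 7342) = (-79 - 76)² - √((40/(-61) - 1/52*(-61)) + 7342) = (-155)² - √((40*(-1/61) + 61/52) + 7342) = 24025 - √((-40/61 + 61/52) + 7342) = 24025 - √(1641/3172 + 7342) = 24025 - √(23290465/3172) = 24025 - √18469338745/1586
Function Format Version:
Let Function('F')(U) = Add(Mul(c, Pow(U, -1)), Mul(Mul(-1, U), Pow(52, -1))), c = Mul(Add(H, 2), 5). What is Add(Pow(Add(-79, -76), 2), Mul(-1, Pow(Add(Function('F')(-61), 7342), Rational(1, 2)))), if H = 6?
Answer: Add(24025, Mul(Rational(-1, 1586), Pow(18469338745, Rational(1, 2)))) ≈ 23939.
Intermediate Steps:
c = 40 (c = Mul(Add(6, 2), 5) = Mul(8, 5) = 40)
Function('F')(U) = Add(Mul(40, Pow(U, -1)), Mul(Rational(-1, 52), U)) (Function('F')(U) = Add(Mul(40, Pow(U, -1)), Mul(Mul(-1, U), Pow(52, -1))) = Add(Mul(40, Pow(U, -1)), Mul(Mul(-1, U), Rational(1, 52))) = Add(Mul(40, Pow(U, -1)), Mul(Rational(-1, 52), U)))
Add(Pow(Add(-79, -76), 2), Mul(-1, Pow(Add(Function('F')(-61), 7342), Rational(1, 2)))) = Add(Pow(Add(-79, -76), 2), Mul(-1, Pow(Add(Add(Mul(40, Pow(-61, -1)), Mul(Rational(-1, 52), -61)), 7342), Rational(1, 2)))) = Add(Pow(-155, 2), Mul(-1, Pow(Add(Add(Mul(40, Rational(-1, 61)), Rational(61, 52)), 7342), Rational(1, 2)))) = Add(24025, Mul(-1, Pow(Add(Add(Rational(-40, 61), Rational(61, 52)), 7342), Rational(1, 2)))) = Add(24025, Mul(-1, Pow(Add(Rational(1641, 3172), 7342), Rational(1, 2)))) = Add(24025, Mul(-1, Pow(Rational(23290465, 3172), Rational(1, 2)))) = Add(24025, Mul(-1, Mul(Rational(1, 1586), Pow(18469338745, Rational(1, 2))))) = Add(24025, Mul(Rational(-1, 1586), Pow(18469338745, Rational(1, 2))))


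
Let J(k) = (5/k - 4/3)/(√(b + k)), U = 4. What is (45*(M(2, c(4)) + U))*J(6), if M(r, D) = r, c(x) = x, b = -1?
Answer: -27*√5 ≈ -60.374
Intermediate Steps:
J(k) = (-4/3 + 5/k)/√(-1 + k) (J(k) = (5/k - 4/3)/(√(-1 + k)) = (5/k - 4*⅓)/√(-1 + k) = (5/k - 4/3)/√(-1 + k) = (-4/3 + 5/k)/√(-1 + k))
(45*(M(2, c(4)) + U))*J(6) = (45*(2 + 4))*((⅓)*(15 - 4*6)/(6*√(-1 + 6))) = (45*6)*((⅓)*(⅙)*(15 - 24)/√5) = 270*((⅓)*(⅙)*(√5/5)*(-9)) = 270*(-√5/10) = -27*√5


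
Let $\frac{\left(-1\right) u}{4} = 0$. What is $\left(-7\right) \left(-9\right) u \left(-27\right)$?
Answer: $0$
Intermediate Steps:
$u = 0$ ($u = \left(-4\right) 0 = 0$)
$\left(-7\right) \left(-9\right) u \left(-27\right) = \left(-7\right) \left(-9\right) 0 \left(-27\right) = 63 \cdot 0 \left(-27\right) = 0 \left(-27\right) = 0$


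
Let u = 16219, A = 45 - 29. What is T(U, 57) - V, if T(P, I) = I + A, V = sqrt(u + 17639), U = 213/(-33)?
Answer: 73 - 9*sqrt(418) ≈ -111.01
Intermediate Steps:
U = -71/11 (U = 213*(-1/33) = -71/11 ≈ -6.4545)
A = 16
V = 9*sqrt(418) (V = sqrt(16219 + 17639) = sqrt(33858) = 9*sqrt(418) ≈ 184.01)
T(P, I) = 16 + I (T(P, I) = I + 16 = 16 + I)
T(U, 57) - V = (16 + 57) - 9*sqrt(418) = 73 - 9*sqrt(418)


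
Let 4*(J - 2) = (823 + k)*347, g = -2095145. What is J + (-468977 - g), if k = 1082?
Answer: 7165715/4 ≈ 1.7914e+6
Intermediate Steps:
J = 661043/4 (J = 2 + ((823 + 1082)*347)/4 = 2 + (1905*347)/4 = 2 + (¼)*661035 = 2 + 661035/4 = 661043/4 ≈ 1.6526e+5)
J + (-468977 - g) = 661043/4 + (-468977 - 1*(-2095145)) = 661043/4 + (-468977 + 2095145) = 661043/4 + 1626168 = 7165715/4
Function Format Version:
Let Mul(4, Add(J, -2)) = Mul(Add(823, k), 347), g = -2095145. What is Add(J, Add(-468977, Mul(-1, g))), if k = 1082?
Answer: Rational(7165715, 4) ≈ 1.7914e+6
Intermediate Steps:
J = Rational(661043, 4) (J = Add(2, Mul(Rational(1, 4), Mul(Add(823, 1082), 347))) = Add(2, Mul(Rational(1, 4), Mul(1905, 347))) = Add(2, Mul(Rational(1, 4), 661035)) = Add(2, Rational(661035, 4)) = Rational(661043, 4) ≈ 1.6526e+5)
Add(J, Add(-468977, Mul(-1, g))) = Add(Rational(661043, 4), Add(-468977, Mul(-1, -2095145))) = Add(Rational(661043, 4), Add(-468977, 2095145)) = Add(Rational(661043, 4), 1626168) = Rational(7165715, 4)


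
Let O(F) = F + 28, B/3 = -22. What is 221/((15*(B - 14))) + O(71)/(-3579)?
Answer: -303253/1431600 ≈ -0.21183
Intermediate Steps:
B = -66 (B = 3*(-22) = -66)
O(F) = 28 + F
221/((15*(B - 14))) + O(71)/(-3579) = 221/((15*(-66 - 14))) + (28 + 71)/(-3579) = 221/((15*(-80))) + 99*(-1/3579) = 221/(-1200) - 33/1193 = 221*(-1/1200) - 33/1193 = -221/1200 - 33/1193 = -303253/1431600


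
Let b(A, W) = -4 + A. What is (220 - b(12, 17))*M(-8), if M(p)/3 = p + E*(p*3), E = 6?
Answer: -96672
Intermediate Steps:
M(p) = 57*p (M(p) = 3*(p + 6*(p*3)) = 3*(p + 6*(3*p)) = 3*(p + 18*p) = 3*(19*p) = 57*p)
(220 - b(12, 17))*M(-8) = (220 - (-4 + 12))*(57*(-8)) = (220 - 1*8)*(-456) = (220 - 8)*(-456) = 212*(-456) = -96672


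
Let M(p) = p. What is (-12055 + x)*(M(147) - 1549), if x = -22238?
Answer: 48078786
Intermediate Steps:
(-12055 + x)*(M(147) - 1549) = (-12055 - 22238)*(147 - 1549) = -34293*(-1402) = 48078786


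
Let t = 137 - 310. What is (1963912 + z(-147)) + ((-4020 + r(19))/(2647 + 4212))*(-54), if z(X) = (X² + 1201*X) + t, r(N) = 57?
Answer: 12406780061/6859 ≈ 1.8088e+6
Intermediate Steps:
t = -173
z(X) = -173 + X² + 1201*X (z(X) = (X² + 1201*X) - 173 = -173 + X² + 1201*X)
(1963912 + z(-147)) + ((-4020 + r(19))/(2647 + 4212))*(-54) = (1963912 + (-173 + (-147)² + 1201*(-147))) + ((-4020 + 57)/(2647 + 4212))*(-54) = (1963912 + (-173 + 21609 - 176547)) - 3963/6859*(-54) = (1963912 - 155111) - 3963*1/6859*(-54) = 1808801 - 3963/6859*(-54) = 1808801 + 214002/6859 = 12406780061/6859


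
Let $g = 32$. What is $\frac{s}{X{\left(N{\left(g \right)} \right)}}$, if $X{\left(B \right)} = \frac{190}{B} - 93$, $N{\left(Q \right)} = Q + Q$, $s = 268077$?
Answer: $- \frac{8578464}{2881} \approx -2977.6$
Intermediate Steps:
$N{\left(Q \right)} = 2 Q$
$X{\left(B \right)} = -93 + \frac{190}{B}$ ($X{\left(B \right)} = \frac{190}{B} - 93 = -93 + \frac{190}{B}$)
$\frac{s}{X{\left(N{\left(g \right)} \right)}} = \frac{268077}{-93 + \frac{190}{2 \cdot 32}} = \frac{268077}{-93 + \frac{190}{64}} = \frac{268077}{-93 + 190 \cdot \frac{1}{64}} = \frac{268077}{-93 + \frac{95}{32}} = \frac{268077}{- \frac{2881}{32}} = 268077 \left(- \frac{32}{2881}\right) = - \frac{8578464}{2881}$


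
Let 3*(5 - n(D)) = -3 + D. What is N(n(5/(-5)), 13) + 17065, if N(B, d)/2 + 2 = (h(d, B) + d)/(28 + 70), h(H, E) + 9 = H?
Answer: 836006/49 ≈ 17061.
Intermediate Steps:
h(H, E) = -9 + H
n(D) = 6 - D/3 (n(D) = 5 - (-3 + D)/3 = 5 + (1 - D/3) = 6 - D/3)
N(B, d) = -205/49 + 2*d/49 (N(B, d) = -4 + 2*(((-9 + d) + d)/(28 + 70)) = -4 + 2*((-9 + 2*d)/98) = -4 + 2*((-9 + 2*d)*(1/98)) = -4 + 2*(-9/98 + d/49) = -4 + (-9/49 + 2*d/49) = -205/49 + 2*d/49)
N(n(5/(-5)), 13) + 17065 = (-205/49 + (2/49)*13) + 17065 = (-205/49 + 26/49) + 17065 = -179/49 + 17065 = 836006/49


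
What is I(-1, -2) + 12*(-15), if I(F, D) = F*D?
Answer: -178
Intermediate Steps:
I(F, D) = D*F
I(-1, -2) + 12*(-15) = -2*(-1) + 12*(-15) = 2 - 180 = -178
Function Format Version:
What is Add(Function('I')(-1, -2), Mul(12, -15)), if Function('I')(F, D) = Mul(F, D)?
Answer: -178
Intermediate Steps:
Function('I')(F, D) = Mul(D, F)
Add(Function('I')(-1, -2), Mul(12, -15)) = Add(Mul(-2, -1), Mul(12, -15)) = Add(2, -180) = -178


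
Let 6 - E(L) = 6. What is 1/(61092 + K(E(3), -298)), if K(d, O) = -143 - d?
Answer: 1/60949 ≈ 1.6407e-5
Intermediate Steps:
E(L) = 0 (E(L) = 6 - 1*6 = 6 - 6 = 0)
1/(61092 + K(E(3), -298)) = 1/(61092 + (-143 - 1*0)) = 1/(61092 + (-143 + 0)) = 1/(61092 - 143) = 1/60949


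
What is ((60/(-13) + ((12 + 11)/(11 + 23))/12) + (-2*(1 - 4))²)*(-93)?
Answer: -5169653/1768 ≈ -2924.0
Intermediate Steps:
((60/(-13) + ((12 + 11)/(11 + 23))/12) + (-2*(1 - 4))²)*(-93) = ((60*(-1/13) + (23/34)*(1/12)) + (-2*(-3))²)*(-93) = ((-60/13 + (23*(1/34))*(1/12)) + 6²)*(-93) = ((-60/13 + (23/34)*(1/12)) + 36)*(-93) = ((-60/13 + 23/408) + 36)*(-93) = (-24181/5304 + 36)*(-93) = (166763/5304)*(-93) = -5169653/1768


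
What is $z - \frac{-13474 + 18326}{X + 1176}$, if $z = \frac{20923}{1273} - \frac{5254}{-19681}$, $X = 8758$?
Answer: $\frac{2017779093197}{124442785871} \approx 16.215$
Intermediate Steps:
$z = \frac{418473905}{25053913}$ ($z = 20923 \cdot \frac{1}{1273} - - \frac{5254}{19681} = \frac{20923}{1273} + \frac{5254}{19681} = \frac{418473905}{25053913} \approx 16.703$)
$z - \frac{-13474 + 18326}{X + 1176} = \frac{418473905}{25053913} - \frac{-13474 + 18326}{8758 + 1176} = \frac{418473905}{25053913} - \frac{4852}{9934} = \frac{418473905}{25053913} - 4852 \cdot \frac{1}{9934} = \frac{418473905}{25053913} - \frac{2426}{4967} = \frac{2017779093197}{124442785871}$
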